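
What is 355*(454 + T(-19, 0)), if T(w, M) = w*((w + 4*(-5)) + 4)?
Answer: 397245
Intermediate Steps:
T(w, M) = w*(-16 + w) (T(w, M) = w*((w - 20) + 4) = w*((-20 + w) + 4) = w*(-16 + w))
355*(454 + T(-19, 0)) = 355*(454 - 19*(-16 - 19)) = 355*(454 - 19*(-35)) = 355*(454 + 665) = 355*1119 = 397245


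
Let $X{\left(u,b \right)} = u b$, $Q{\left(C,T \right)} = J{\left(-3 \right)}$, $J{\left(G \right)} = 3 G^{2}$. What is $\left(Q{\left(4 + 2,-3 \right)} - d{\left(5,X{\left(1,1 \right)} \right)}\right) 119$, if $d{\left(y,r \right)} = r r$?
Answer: $3094$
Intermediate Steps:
$Q{\left(C,T \right)} = 27$ ($Q{\left(C,T \right)} = 3 \left(-3\right)^{2} = 3 \cdot 9 = 27$)
$X{\left(u,b \right)} = b u$
$d{\left(y,r \right)} = r^{2}$
$\left(Q{\left(4 + 2,-3 \right)} - d{\left(5,X{\left(1,1 \right)} \right)}\right) 119 = \left(27 - \left(1 \cdot 1\right)^{2}\right) 119 = \left(27 - 1^{2}\right) 119 = \left(27 - 1\right) 119 = 26 \cdot 119 = 3094$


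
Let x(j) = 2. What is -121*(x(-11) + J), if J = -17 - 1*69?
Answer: 10164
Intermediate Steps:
J = -86 (J = -17 - 69 = -86)
-121*(x(-11) + J) = -121*(2 - 86) = -121*(-84) = 10164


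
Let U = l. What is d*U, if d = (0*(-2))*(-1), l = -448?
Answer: 0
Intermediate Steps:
U = -448
d = 0 (d = 0*(-1) = 0)
d*U = 0*(-448) = 0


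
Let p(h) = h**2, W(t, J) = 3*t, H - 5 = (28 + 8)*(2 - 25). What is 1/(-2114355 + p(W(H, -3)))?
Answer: 1/3981606 ≈ 2.5116e-7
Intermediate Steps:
H = -823 (H = 5 + (28 + 8)*(2 - 25) = 5 + 36*(-23) = 5 - 828 = -823)
1/(-2114355 + p(W(H, -3))) = 1/(-2114355 + (3*(-823))**2) = 1/(-2114355 + (-2469)**2) = 1/(-2114355 + 6095961) = 1/3981606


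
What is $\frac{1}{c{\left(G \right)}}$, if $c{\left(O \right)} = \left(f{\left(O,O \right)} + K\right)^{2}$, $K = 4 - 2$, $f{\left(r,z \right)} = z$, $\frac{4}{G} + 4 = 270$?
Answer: $\frac{17689}{71824} \approx 0.24628$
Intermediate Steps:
$G = \frac{2}{133}$ ($G = \frac{4}{-4 + 270} = \frac{4}{266} = 4 \cdot \frac{1}{266} = \frac{2}{133} \approx 0.015038$)
$K = 2$ ($K = 4 - 2 = 2$)
$c{\left(O \right)} = \left(2 + O\right)^{2}$ ($c{\left(O \right)} = \left(O + 2\right)^{2} = \left(2 + O\right)^{2}$)
$\frac{1}{c{\left(G \right)}} = \frac{1}{\left(2 + \frac{2}{133}\right)^{2}} = \frac{1}{\left(\frac{268}{133}\right)^{2}} = \frac{1}{\frac{71824}{17689}} = \frac{17689}{71824}$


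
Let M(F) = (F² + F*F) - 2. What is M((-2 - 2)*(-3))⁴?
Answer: 6690585616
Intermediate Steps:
M(F) = -2 + 2*F² (M(F) = (F² + F²) - 2 = 2*F² - 2 = -2 + 2*F²)
M((-2 - 2)*(-3))⁴ = (-2 + 2*((-2 - 2)*(-3))²)⁴ = (-2 + 2*(-4*(-3))²)⁴ = (-2 + 2*12²)⁴ = (-2 + 2*144)⁴ = (-2 + 288)⁴ = 286⁴ = 6690585616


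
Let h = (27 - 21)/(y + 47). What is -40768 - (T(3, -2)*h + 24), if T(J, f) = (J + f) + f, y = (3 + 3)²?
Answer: -3385730/83 ≈ -40792.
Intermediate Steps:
y = 36 (y = 6² = 36)
h = 6/83 (h = (27 - 21)/(36 + 47) = 6/83 ≈ 0.072289)
T(J, f) = J + 2*f
-40768 - (T(3, -2)*h + 24) = -40768 - ((3 + 2*(-2))*(6/83) + 24) = -40768 - ((3 - 4)*(6/83) + 24) = -40768 - (-1*6/83 + 24) = -40768 - (-6/83 + 24) = -40768 - 1*1986/83 = -40768 - 1986/83 = -3385730/83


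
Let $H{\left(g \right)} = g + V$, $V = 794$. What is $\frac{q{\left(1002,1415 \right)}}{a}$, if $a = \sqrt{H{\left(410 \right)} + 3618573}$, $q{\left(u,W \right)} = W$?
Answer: $\frac{1415 \sqrt{73873}}{517111} \approx 0.74373$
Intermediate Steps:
$H{\left(g \right)} = 794 + g$ ($H{\left(g \right)} = g + 794 = 794 + g$)
$a = 7 \sqrt{73873}$ ($a = \sqrt{\left(794 + 410\right) + 3618573} = \sqrt{1204 + 3618573} = \sqrt{3619777} = 7 \sqrt{73873} \approx 1902.6$)
$\frac{q{\left(1002,1415 \right)}}{a} = \frac{1415}{7 \sqrt{73873}} = 1415 \frac{\sqrt{73873}}{517111} = \frac{1415 \sqrt{73873}}{517111}$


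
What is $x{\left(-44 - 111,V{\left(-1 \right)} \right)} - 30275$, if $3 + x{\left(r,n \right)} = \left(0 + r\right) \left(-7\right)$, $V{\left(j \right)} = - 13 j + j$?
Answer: $-29193$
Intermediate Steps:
$V{\left(j \right)} = - 12 j$
$x{\left(r,n \right)} = -3 - 7 r$ ($x{\left(r,n \right)} = -3 + \left(0 + r\right) \left(-7\right) = -3 + r \left(-7\right) = -3 - 7 r$)
$x{\left(-44 - 111,V{\left(-1 \right)} \right)} - 30275 = \left(-3 - 7 \left(-44 - 111\right)\right) - 30275 = \left(-3 - -1085\right) - 30275 = \left(-3 + 1085\right) - 30275 = 1082 - 30275 = -29193$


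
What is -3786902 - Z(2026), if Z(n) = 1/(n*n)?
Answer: -15544005753753/4104676 ≈ -3.7869e+6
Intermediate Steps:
Z(n) = n⁻²
-3786902 - Z(2026) = -3786902 - 1/2026² = -3786902 - 1*1/4104676 = -3786902 - 1/4104676 = -15544005753753/4104676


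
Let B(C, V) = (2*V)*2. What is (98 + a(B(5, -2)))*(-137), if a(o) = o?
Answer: -12330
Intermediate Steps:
B(C, V) = 4*V
(98 + a(B(5, -2)))*(-137) = (98 + 4*(-2))*(-137) = (98 - 8)*(-137) = 90*(-137) = -12330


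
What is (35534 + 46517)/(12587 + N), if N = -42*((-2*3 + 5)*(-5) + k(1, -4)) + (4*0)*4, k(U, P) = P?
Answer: 82051/12545 ≈ 6.5405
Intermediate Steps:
N = -42 (N = -42*((-2*3 + 5)*(-5) - 4) + (4*0)*4 = -42*((-6 + 5)*(-5) - 4) + 0*4 = -42*(-1*(-5) - 4) + 0 = -42*(5 - 4) + 0 = -42*1 + 0 = -42 + 0 = -42)
(35534 + 46517)/(12587 + N) = (35534 + 46517)/(12587 - 42) = 82051/12545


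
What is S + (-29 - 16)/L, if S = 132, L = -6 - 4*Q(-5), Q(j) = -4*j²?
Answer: 51963/394 ≈ 131.89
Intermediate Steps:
L = 394 (L = -6 - (-16)*(-5)² = -6 - (-16)*25 = -6 - 4*(-100) = -6 + 400 = 394)
S + (-29 - 16)/L = 132 + (-29 - 16)/394 = 132 - 45*1/394 = 132 - 45/394 = 51963/394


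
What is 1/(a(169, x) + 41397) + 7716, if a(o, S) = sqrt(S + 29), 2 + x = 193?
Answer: 13222997118921/1713711389 - 2*sqrt(55)/1713711389 ≈ 7716.0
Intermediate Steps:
x = 191 (x = -2 + 193 = 191)
a(o, S) = sqrt(29 + S)
1/(a(169, x) + 41397) + 7716 = 1/(sqrt(29 + 191) + 41397) + 7716 = 1/(sqrt(220) + 41397) + 7716 = 1/(2*sqrt(55) + 41397) + 7716 = 1/(41397 + 2*sqrt(55)) + 7716 = 7716 + 1/(41397 + 2*sqrt(55))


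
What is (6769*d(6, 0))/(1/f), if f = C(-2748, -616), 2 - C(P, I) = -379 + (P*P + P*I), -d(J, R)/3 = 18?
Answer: 3378882501666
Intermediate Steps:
d(J, R) = -54 (d(J, R) = -3*18 = -54)
C(P, I) = 381 - P**2 - I*P (C(P, I) = 2 - (-379 + (P*P + P*I)) = 2 - (-379 + (P**2 + I*P)) = 2 - (-379 + P**2 + I*P) = 2 + (379 - P**2 - I*P) = 381 - P**2 - I*P)
f = -9243891 (f = 381 - 1*(-2748)**2 - 1*(-616)*(-2748) = 381 - 1*7551504 - 1692768 = 381 - 7551504 - 1692768 = -9243891)
(6769*d(6, 0))/(1/f) = (6769*(-54))/(1/(-9243891)) = -365526/(-1/9243891) = -365526*(-9243891) = 3378882501666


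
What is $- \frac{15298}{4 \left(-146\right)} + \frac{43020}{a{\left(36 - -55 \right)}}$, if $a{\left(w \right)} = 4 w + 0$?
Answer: $\frac{3836519}{26572} \approx 144.38$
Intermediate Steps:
$a{\left(w \right)} = 4 w$
$- \frac{15298}{4 \left(-146\right)} + \frac{43020}{a{\left(36 - -55 \right)}} = - \frac{15298}{4 \left(-146\right)} + \frac{43020}{4 \left(36 - -55\right)} = - \frac{15298}{-584} + \frac{43020}{4 \left(36 + 55\right)} = \left(-15298\right) \left(- \frac{1}{584}\right) + \frac{43020}{4 \cdot 91} = \frac{7649}{292} + \frac{43020}{364} = \frac{7649}{292} + 43020 \cdot \frac{1}{364} = \frac{7649}{292} + \frac{10755}{91} = \frac{3836519}{26572}$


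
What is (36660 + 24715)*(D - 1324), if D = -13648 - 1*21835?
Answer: -2259029625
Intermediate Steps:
D = -35483 (D = -13648 - 21835 = -35483)
(36660 + 24715)*(D - 1324) = (36660 + 24715)*(-35483 - 1324) = 61375*(-36807) = -2259029625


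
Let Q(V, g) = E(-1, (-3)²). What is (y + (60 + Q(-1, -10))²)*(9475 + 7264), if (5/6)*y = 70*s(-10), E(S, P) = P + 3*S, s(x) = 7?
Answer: 82757616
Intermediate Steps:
Q(V, g) = 6 (Q(V, g) = (-3)² + 3*(-1) = 9 - 3 = 6)
y = 588 (y = 6*(70*7)/5 = (6/5)*490 = 588)
(y + (60 + Q(-1, -10))²)*(9475 + 7264) = (588 + (60 + 6)²)*(9475 + 7264) = (588 + 66²)*16739 = (588 + 4356)*16739 = 4944*16739 = 82757616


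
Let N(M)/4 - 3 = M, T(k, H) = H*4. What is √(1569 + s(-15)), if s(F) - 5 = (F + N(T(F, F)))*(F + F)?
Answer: 4*√554 ≈ 94.149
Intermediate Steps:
T(k, H) = 4*H
N(M) = 12 + 4*M
s(F) = 5 + 2*F*(12 + 17*F) (s(F) = 5 + (F + (12 + 4*(4*F)))*(F + F) = 5 + (F + (12 + 16*F))*(2*F) = 5 + (12 + 17*F)*(2*F) = 5 + 2*F*(12 + 17*F))
√(1569 + s(-15)) = √(1569 + (5 + 24*(-15) + 34*(-15)²)) = √(1569 + (5 - 360 + 34*225)) = √(1569 + (5 - 360 + 7650)) = √(1569 + 7295) = √8864 = 4*√554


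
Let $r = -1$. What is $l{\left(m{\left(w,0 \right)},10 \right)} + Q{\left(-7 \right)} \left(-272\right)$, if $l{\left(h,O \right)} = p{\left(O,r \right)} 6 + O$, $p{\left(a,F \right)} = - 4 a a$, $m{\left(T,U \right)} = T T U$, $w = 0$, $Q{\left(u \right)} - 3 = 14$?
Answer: $-7014$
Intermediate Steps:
$Q{\left(u \right)} = 17$ ($Q{\left(u \right)} = 3 + 14 = 17$)
$m{\left(T,U \right)} = U T^{2}$ ($m{\left(T,U \right)} = T^{2} U = U T^{2}$)
$p{\left(a,F \right)} = - 4 a^{2}$
$l{\left(h,O \right)} = O - 24 O^{2}$ ($l{\left(h,O \right)} = - 4 O^{2} \cdot 6 + O = - 24 O^{2} + O = O - 24 O^{2}$)
$l{\left(m{\left(w,0 \right)},10 \right)} + Q{\left(-7 \right)} \left(-272\right) = 10 \left(1 - 240\right) + 17 \left(-272\right) = 10 \left(1 - 240\right) - 4624 = 10 \left(-239\right) - 4624 = -2390 - 4624 = -7014$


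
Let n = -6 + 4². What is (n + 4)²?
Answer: 196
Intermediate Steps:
n = 10 (n = -6 + 16 = 10)
(n + 4)² = (10 + 4)² = 14² = 196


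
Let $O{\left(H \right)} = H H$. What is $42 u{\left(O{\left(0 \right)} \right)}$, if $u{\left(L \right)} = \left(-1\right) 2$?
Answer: $-84$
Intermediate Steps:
$O{\left(H \right)} = H^{2}$
$u{\left(L \right)} = -2$
$42 u{\left(O{\left(0 \right)} \right)} = 42 \left(-2\right) = -84$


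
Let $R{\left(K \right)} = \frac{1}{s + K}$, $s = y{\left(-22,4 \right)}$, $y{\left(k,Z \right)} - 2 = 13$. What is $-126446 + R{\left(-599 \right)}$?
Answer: $- \frac{73844465}{584} \approx -1.2645 \cdot 10^{5}$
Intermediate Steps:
$y{\left(k,Z \right)} = 15$ ($y{\left(k,Z \right)} = 2 + 13 = 15$)
$s = 15$
$R{\left(K \right)} = \frac{1}{15 + K}$
$-126446 + R{\left(-599 \right)} = -126446 + \frac{1}{15 - 599} = -126446 + \frac{1}{-584} = -126446 - \frac{1}{584} = - \frac{73844465}{584}$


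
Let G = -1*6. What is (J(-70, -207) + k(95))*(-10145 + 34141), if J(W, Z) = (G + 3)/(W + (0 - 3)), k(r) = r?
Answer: 166484248/73 ≈ 2.2806e+6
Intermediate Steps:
G = -6
J(W, Z) = -3/(-3 + W) (J(W, Z) = (-6 + 3)/(W + (0 - 3)) = -3/(W - 3) = -3/(-3 + W))
(J(-70, -207) + k(95))*(-10145 + 34141) = (-3/(-3 - 70) + 95)*(-10145 + 34141) = (-3/(-73) + 95)*23996 = (-3*(-1/73) + 95)*23996 = (3/73 + 95)*23996 = (6938/73)*23996 = 166484248/73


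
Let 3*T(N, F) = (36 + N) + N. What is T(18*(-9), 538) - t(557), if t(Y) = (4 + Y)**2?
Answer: -314817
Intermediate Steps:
T(N, F) = 12 + 2*N/3 (T(N, F) = ((36 + N) + N)/3 = (36 + 2*N)/3 = 12 + 2*N/3)
T(18*(-9), 538) - t(557) = (12 + 2*(18*(-9))/3) - (4 + 557)**2 = (12 + (2/3)*(-162)) - 1*561**2 = (12 - 108) - 1*314721 = -96 - 314721 = -314817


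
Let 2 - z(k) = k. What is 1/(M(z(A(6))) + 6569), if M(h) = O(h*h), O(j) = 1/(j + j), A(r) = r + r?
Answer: 200/1313801 ≈ 0.00015223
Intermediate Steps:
A(r) = 2*r
O(j) = 1/(2*j)
z(k) = 2 - k
M(h) = 1/(2*h**2) (M(h) = 1/(2*((h*h))) = 1/(2*(h**2)) = 1/(2*h**2))
1/(M(z(A(6))) + 6569) = 1/(1/(2*(2 - 2*6)**2) + 6569) = 1/(1/(2*(2 - 1*12)**2) + 6569) = 1/(1/(2*(2 - 12)**2) + 6569) = 1/((1/2)/(-10)**2 + 6569) = 1/((1/2)*(1/100) + 6569) = 1/(1/200 + 6569) = 1/(1313801/200) = 200/1313801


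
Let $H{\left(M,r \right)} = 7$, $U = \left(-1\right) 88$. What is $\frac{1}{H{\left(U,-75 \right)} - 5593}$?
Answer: $- \frac{1}{5586} \approx -0.00017902$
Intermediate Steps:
$U = -88$
$\frac{1}{H{\left(U,-75 \right)} - 5593} = \frac{1}{7 - 5593} = \frac{1}{-5586} = - \frac{1}{5586}$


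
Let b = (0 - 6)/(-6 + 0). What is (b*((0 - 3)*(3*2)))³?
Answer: -5832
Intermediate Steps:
b = 1 (b = -6/(-6) = -6*(-⅙) = 1)
(b*((0 - 3)*(3*2)))³ = (1*((0 - 3)*(3*2)))³ = (1*(-3*6))³ = (1*(-18))³ = (-18)³ = -5832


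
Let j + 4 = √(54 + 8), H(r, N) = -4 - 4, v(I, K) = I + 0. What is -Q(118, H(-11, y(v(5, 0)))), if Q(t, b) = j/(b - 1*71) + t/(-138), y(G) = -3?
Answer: 4385/5451 + √62/79 ≈ 0.90411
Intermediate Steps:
v(I, K) = I
H(r, N) = -8
j = -4 + √62 (j = -4 + √(54 + 8) = -4 + √62 ≈ 3.8740)
Q(t, b) = -t/138 + (-4 + √62)/(-71 + b) (Q(t, b) = (-4 + √62)/(b - 1*71) + t/(-138) = (-4 + √62)/(b - 71) + t*(-1/138) = (-4 + √62)/(-71 + b) - t/138 = -t/138 + (-4 + √62)/(-71 + b))
-Q(118, H(-11, y(v(5, 0)))) = -(-552 + 71*118 + 138*√62 - 1*(-8)*118)/(138*(-71 - 8)) = -(-552 + 8378 + 138*√62 + 944)/(138*(-79)) = -(-1)*(8770 + 138*√62)/(138*79) = -(-4385/5451 - √62/79) = 4385/5451 + √62/79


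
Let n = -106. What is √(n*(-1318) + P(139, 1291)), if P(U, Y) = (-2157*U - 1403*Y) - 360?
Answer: 2*I*√492937 ≈ 1404.2*I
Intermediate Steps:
P(U, Y) = -360 - 2157*U - 1403*Y
√(n*(-1318) + P(139, 1291)) = √(-106*(-1318) + (-360 - 2157*139 - 1403*1291)) = √(139708 + (-360 - 299823 - 1811273)) = √(139708 - 2111456) = √(-1971748) = 2*I*√492937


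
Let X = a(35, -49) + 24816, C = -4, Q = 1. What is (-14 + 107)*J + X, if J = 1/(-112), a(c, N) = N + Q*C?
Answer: 2773363/112 ≈ 24762.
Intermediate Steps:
a(c, N) = -4 + N (a(c, N) = N + 1*(-4) = N - 4 = -4 + N)
J = -1/112 ≈ -0.0089286
X = 24763 (X = (-4 - 49) + 24816 = -53 + 24816 = 24763)
(-14 + 107)*J + X = (-14 + 107)*(-1/112) + 24763 = 93*(-1/112) + 24763 = -93/112 + 24763 = 2773363/112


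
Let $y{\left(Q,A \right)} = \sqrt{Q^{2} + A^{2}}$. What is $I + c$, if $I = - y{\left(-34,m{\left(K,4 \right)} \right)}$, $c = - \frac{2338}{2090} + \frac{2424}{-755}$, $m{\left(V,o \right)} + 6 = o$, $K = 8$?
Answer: $- \frac{136627}{31559} - 2 \sqrt{290} \approx -38.388$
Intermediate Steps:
$m{\left(V,o \right)} = -6 + o$
$y{\left(Q,A \right)} = \sqrt{A^{2} + Q^{2}}$
$c = - \frac{136627}{31559}$ ($c = \left(-2338\right) \frac{1}{2090} + 2424 \left(- \frac{1}{755}\right) = - \frac{1169}{1045} - \frac{2424}{755} = - \frac{136627}{31559} \approx -4.3293$)
$I = - 2 \sqrt{290}$ ($I = - \sqrt{\left(-6 + 4\right)^{2} + \left(-34\right)^{2}} = - \sqrt{\left(-2\right)^{2} + 1156} = - \sqrt{4 + 1156} = - \sqrt{1160} = - 2 \sqrt{290} \approx -34.059$)
$I + c = - 2 \sqrt{290} - \frac{136627}{31559} = - \frac{136627}{31559} - 2 \sqrt{290}$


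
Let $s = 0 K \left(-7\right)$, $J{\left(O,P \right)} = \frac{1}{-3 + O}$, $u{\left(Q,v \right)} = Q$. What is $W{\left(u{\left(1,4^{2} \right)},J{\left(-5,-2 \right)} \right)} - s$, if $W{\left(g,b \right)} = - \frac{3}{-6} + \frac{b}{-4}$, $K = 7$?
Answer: $\frac{17}{32} \approx 0.53125$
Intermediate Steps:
$W{\left(g,b \right)} = \frac{1}{2} - \frac{b}{4}$ ($W{\left(g,b \right)} = \left(-3\right) \left(- \frac{1}{6}\right) + b \left(- \frac{1}{4}\right) = \frac{1}{2} - \frac{b}{4}$)
$s = 0$ ($s = 0 \cdot 7 \left(-7\right) = 0 \left(-7\right) = 0$)
$W{\left(u{\left(1,4^{2} \right)},J{\left(-5,-2 \right)} \right)} - s = \left(\frac{1}{2} - \frac{1}{4 \left(-3 - 5\right)}\right) - 0 = \left(\frac{1}{2} - \frac{1}{4 \left(-8\right)}\right) + 0 = \left(\frac{1}{2} - - \frac{1}{32}\right) + 0 = \left(\frac{1}{2} + \frac{1}{32}\right) + 0 = \frac{17}{32} + 0 = \frac{17}{32}$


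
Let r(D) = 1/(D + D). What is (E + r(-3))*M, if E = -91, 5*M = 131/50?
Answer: -71657/1500 ≈ -47.771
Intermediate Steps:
M = 131/250 (M = (131/50)/5 = (131*(1/50))/5 = (⅕)*(131/50) = 131/250 ≈ 0.52400)
r(D) = 1/(2*D)
(E + r(-3))*M = (-91 + (½)/(-3))*(131/250) = (-91 + (½)*(-⅓))*(131/250) = (-91 - ⅙)*(131/250) = -547/6*131/250 = -71657/1500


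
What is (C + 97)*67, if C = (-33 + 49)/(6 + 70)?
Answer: 123749/19 ≈ 6513.1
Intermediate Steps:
C = 4/19 (C = 16/76 = 16*(1/76) = 4/19 ≈ 0.21053)
(C + 97)*67 = (4/19 + 97)*67 = (1847/19)*67 = 123749/19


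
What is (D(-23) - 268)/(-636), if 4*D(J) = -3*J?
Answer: 1003/2544 ≈ 0.39426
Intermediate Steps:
D(J) = -3*J/4 (D(J) = (-3*J)/4 = -3*J/4)
(D(-23) - 268)/(-636) = (-¾*(-23) - 268)/(-636) = (69/4 - 268)*(-1/636) = -1003/4*(-1/636) = 1003/2544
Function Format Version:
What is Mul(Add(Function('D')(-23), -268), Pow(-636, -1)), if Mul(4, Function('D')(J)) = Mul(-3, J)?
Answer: Rational(1003, 2544) ≈ 0.39426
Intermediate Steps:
Function('D')(J) = Mul(Rational(-3, 4), J) (Function('D')(J) = Mul(Rational(1, 4), Mul(-3, J)) = Mul(Rational(-3, 4), J))
Mul(Add(Function('D')(-23), -268), Pow(-636, -1)) = Mul(Add(Mul(Rational(-3, 4), -23), -268), Pow(-636, -1)) = Mul(Add(Rational(69, 4), -268), Rational(-1, 636)) = Mul(Rational(-1003, 4), Rational(-1, 636)) = Rational(1003, 2544)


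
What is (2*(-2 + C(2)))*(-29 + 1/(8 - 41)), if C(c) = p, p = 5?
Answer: -1916/11 ≈ -174.18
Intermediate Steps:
C(c) = 5
(2*(-2 + C(2)))*(-29 + 1/(8 - 41)) = (2*(-2 + 5))*(-29 + 1/(8 - 41)) = (2*3)*(-29 + 1/(-33)) = 6*(-29 - 1/33) = 6*(-958/33) = -1916/11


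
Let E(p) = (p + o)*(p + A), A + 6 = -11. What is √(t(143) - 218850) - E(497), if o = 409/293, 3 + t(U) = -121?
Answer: -70094400/293 + I*√218974 ≈ -2.3923e+5 + 467.95*I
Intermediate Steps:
t(U) = -124 (t(U) = -3 - 121 = -124)
o = 409/293 (o = 409*(1/293) = 409/293 ≈ 1.3959)
A = -17 (A = -6 - 11 = -17)
E(p) = (-17 + p)*(409/293 + p) (E(p) = (p + 409/293)*(p - 17) = (409/293 + p)*(-17 + p) = (-17 + p)*(409/293 + p))
√(t(143) - 218850) - E(497) = √(-124 - 218850) - (-6953/293 + 497² - 4572/293*497) = √(-218974) - (-6953/293 + 247009 - 2272284/293) = I*√218974 - 1*70094400/293 = I*√218974 - 70094400/293 = -70094400/293 + I*√218974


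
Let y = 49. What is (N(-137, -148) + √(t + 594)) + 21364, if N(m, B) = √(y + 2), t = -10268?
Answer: 21364 + √51 + I*√9674 ≈ 21371.0 + 98.356*I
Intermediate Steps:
N(m, B) = √51 (N(m, B) = √(49 + 2) = √51)
(N(-137, -148) + √(t + 594)) + 21364 = (√51 + √(-10268 + 594)) + 21364 = (√51 + √(-9674)) + 21364 = (√51 + I*√9674) + 21364 = 21364 + √51 + I*√9674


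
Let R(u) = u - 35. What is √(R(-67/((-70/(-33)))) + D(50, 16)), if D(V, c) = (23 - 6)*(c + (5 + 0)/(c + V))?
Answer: √275745855/1155 ≈ 14.377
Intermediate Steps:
D(V, c) = 17*c + 85/(V + c) (D(V, c) = 17*(c + 5/(V + c)) = 17*c + 85/(V + c))
R(u) = -35 + u
√(R(-67/((-70/(-33)))) + D(50, 16)) = √((-35 - 67/((-70/(-33)))) + 17*(5 + 16² + 50*16)/(50 + 16)) = √((-35 - 67/((-70*(-1/33)))) + 17*(5 + 256 + 800)/66) = √((-35 - 67/70/33) + 17*(1/66)*1061) = √((-35 - 67*33/70) + 18037/66) = √((-35 - 2211/70) + 18037/66) = √(-4661/70 + 18037/66) = √(238741/1155) = √275745855/1155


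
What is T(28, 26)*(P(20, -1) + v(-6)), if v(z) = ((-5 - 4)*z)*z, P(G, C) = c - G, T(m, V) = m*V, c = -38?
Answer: -278096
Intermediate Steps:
T(m, V) = V*m
P(G, C) = -38 - G
v(z) = -9*z² (v(z) = (-9*z)*z = -9*z²)
T(28, 26)*(P(20, -1) + v(-6)) = (26*28)*((-38 - 1*20) - 9*(-6)²) = 728*((-38 - 20) - 9*36) = 728*(-58 - 324) = 728*(-382) = -278096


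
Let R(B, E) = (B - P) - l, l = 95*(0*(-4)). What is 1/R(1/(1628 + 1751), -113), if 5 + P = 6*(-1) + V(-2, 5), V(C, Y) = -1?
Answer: 3379/40549 ≈ 0.083331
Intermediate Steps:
P = -12 (P = -5 + (6*(-1) - 1) = -5 + (-6 - 1) = -5 - 7 = -12)
l = 0 (l = 95*0 = 0)
R(B, E) = 12 + B (R(B, E) = (B - 1*(-12)) - 1*0 = (B + 12) + 0 = (12 + B) + 0 = 12 + B)
1/R(1/(1628 + 1751), -113) = 1/(12 + 1/(1628 + 1751)) = 1/(12 + 1/3379) = 1/(40549/3379) = 3379/40549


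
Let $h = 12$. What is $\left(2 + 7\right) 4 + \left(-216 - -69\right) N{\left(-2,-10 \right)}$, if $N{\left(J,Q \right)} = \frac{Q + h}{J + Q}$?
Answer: $\frac{121}{2} \approx 60.5$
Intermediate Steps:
$N{\left(J,Q \right)} = \frac{12 + Q}{J + Q}$ ($N{\left(J,Q \right)} = \frac{Q + 12}{J + Q} = \frac{12 + Q}{J + Q}$)
$\left(2 + 7\right) 4 + \left(-216 - -69\right) N{\left(-2,-10 \right)} = \left(2 + 7\right) 4 + \left(-216 - -69\right) \frac{12 - 10}{-2 - 10} = 9 \cdot 4 + \left(-216 + 69\right) \frac{1}{-12} \cdot 2 = 36 - 147 \left(\left(- \frac{1}{12}\right) 2\right) = 36 - - \frac{49}{2} = 36 + \frac{49}{2} = \frac{121}{2}$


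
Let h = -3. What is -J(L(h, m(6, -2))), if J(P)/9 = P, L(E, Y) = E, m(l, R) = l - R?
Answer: 27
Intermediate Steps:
J(P) = 9*P
-J(L(h, m(6, -2))) = -9*(-3) = -1*(-27) = 27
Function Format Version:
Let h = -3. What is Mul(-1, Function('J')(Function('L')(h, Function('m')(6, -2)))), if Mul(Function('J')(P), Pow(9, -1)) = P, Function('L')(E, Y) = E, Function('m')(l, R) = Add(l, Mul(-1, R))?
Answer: 27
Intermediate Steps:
Function('J')(P) = Mul(9, P)
Mul(-1, Function('J')(Function('L')(h, Function('m')(6, -2)))) = Mul(-1, Mul(9, -3)) = Mul(-1, -27) = 27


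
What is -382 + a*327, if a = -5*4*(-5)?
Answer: 32318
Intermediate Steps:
a = 100 (a = -20*(-5) = 100)
-382 + a*327 = -382 + 100*327 = -382 + 32700 = 32318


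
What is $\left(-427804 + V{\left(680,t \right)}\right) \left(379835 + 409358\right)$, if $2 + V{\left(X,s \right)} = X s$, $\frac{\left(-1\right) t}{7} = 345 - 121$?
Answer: $-1179090644878$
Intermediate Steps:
$t = -1568$ ($t = - 7 \left(345 - 121\right) = \left(-7\right) 224 = -1568$)
$V{\left(X,s \right)} = -2 + X s$
$\left(-427804 + V{\left(680,t \right)}\right) \left(379835 + 409358\right) = \left(-427804 + \left(-2 + 680 \left(-1568\right)\right)\right) \left(379835 + 409358\right) = \left(-427804 - 1066242\right) 789193 = \left(-1494046\right) 789193 = -1179090644878$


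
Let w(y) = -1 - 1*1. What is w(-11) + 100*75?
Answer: 7498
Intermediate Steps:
w(y) = -2 (w(y) = -1 - 1 = -2)
w(-11) + 100*75 = -2 + 100*75 = -2 + 7500 = 7498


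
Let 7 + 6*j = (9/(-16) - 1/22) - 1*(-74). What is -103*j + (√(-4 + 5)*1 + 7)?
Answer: -398369/352 ≈ -1131.7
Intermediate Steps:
j = 3895/352 (j = -7/6 + ((9/(-16) - 1/22) - 1*(-74))/6 = -7/6 + ((9*(-1/16) - 1*1/22) + 74)/6 = -7/6 + ((-9/16 - 1/22) + 74)/6 = -7/6 + (-107/176 + 74)/6 = -7/6 + (⅙)*(12917/176) = -7/6 + 12917/1056 = 3895/352 ≈ 11.065)
-103*j + (√(-4 + 5)*1 + 7) = -103*3895/352 + (√(-4 + 5)*1 + 7) = -401185/352 + (√1*1 + 7) = -401185/352 + (1*1 + 7) = -401185/352 + (1 + 7) = -401185/352 + 8 = -398369/352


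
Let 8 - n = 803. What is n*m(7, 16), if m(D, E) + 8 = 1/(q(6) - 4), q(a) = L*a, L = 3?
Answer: 88245/14 ≈ 6303.2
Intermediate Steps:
n = -795 (n = 8 - 1*803 = 8 - 803 = -795)
q(a) = 3*a
m(D, E) = -111/14 (m(D, E) = -8 + 1/(3*6 - 4) = -8 + 1/(18 - 4) = -8 + 1/14 = -111/14)
n*m(7, 16) = -795*(-111/14) = 88245/14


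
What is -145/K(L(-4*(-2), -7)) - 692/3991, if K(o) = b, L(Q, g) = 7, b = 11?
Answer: -586307/43901 ≈ -13.355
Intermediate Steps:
K(o) = 11
-145/K(L(-4*(-2), -7)) - 692/3991 = -145/11 - 692/3991 = -586307/43901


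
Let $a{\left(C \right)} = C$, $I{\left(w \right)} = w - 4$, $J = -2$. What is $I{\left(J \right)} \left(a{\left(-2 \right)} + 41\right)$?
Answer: $-234$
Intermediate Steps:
$I{\left(w \right)} = -4 + w$
$I{\left(J \right)} \left(a{\left(-2 \right)} + 41\right) = \left(-4 - 2\right) \left(-2 + 41\right) = \left(-6\right) 39 = -234$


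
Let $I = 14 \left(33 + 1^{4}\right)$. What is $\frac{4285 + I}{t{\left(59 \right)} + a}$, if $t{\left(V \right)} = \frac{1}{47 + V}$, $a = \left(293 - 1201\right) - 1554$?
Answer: $- \frac{504666}{260971} \approx -1.9338$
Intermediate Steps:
$a = -2462$ ($a = -908 - 1554 = -2462$)
$I = 476$ ($I = 14 \left(33 + 1\right) = 14 \cdot 34 = 476$)
$\frac{4285 + I}{t{\left(59 \right)} + a} = \frac{4285 + 476}{\frac{1}{47 + 59} - 2462} = \frac{4761}{\frac{1}{106} - 2462} = \frac{4761}{- \frac{260971}{106}} = 4761 \left(- \frac{106}{260971}\right) = - \frac{504666}{260971}$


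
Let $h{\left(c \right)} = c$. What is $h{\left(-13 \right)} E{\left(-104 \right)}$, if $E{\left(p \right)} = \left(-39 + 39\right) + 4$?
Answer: $-52$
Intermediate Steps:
$E{\left(p \right)} = 4$ ($E{\left(p \right)} = 0 + 4 = 4$)
$h{\left(-13 \right)} E{\left(-104 \right)} = \left(-13\right) 4 = -52$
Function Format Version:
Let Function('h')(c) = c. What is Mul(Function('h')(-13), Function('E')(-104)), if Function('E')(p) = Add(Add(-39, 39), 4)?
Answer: -52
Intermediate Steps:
Function('E')(p) = 4 (Function('E')(p) = Add(0, 4) = 4)
Mul(Function('h')(-13), Function('E')(-104)) = Mul(-13, 4) = -52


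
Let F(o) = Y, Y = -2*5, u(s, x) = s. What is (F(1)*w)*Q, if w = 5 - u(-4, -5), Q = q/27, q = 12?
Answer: -40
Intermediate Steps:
Q = 4/9 (Q = 12/27 = 12*(1/27) = 4/9 ≈ 0.44444)
Y = -10
F(o) = -10
w = 9 (w = 5 - 1*(-4) = 5 + 4 = 9)
(F(1)*w)*Q = -10*9*(4/9) = -90*4/9 = -40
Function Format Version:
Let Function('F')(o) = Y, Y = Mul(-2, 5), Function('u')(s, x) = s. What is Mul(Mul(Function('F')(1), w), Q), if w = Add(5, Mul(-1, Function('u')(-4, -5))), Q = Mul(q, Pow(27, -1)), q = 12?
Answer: -40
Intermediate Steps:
Q = Rational(4, 9) (Q = Mul(12, Pow(27, -1)) = Mul(12, Rational(1, 27)) = Rational(4, 9) ≈ 0.44444)
Y = -10
Function('F')(o) = -10
w = 9 (w = Add(5, Mul(-1, -4)) = Add(5, 4) = 9)
Mul(Mul(Function('F')(1), w), Q) = Mul(Mul(-10, 9), Rational(4, 9)) = Mul(-90, Rational(4, 9)) = -40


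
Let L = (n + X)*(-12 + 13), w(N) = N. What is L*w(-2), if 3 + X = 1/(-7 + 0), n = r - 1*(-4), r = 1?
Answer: -26/7 ≈ -3.7143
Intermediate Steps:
n = 5 (n = 1 - 1*(-4) = 1 + 4 = 5)
X = -22/7 (X = -3 + 1/(-7 + 0) = -3 + 1/(-7) = -3 - 1/7 = -22/7 ≈ -3.1429)
L = 13/7 (L = (5 - 22/7)*(-12 + 13) = (13/7)*1 = 13/7 ≈ 1.8571)
L*w(-2) = (13/7)*(-2) = -26/7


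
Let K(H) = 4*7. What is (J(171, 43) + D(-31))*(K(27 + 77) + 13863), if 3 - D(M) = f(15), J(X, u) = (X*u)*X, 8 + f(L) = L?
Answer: 17465973869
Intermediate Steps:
f(L) = -8 + L
J(X, u) = u*X²
D(M) = -4 (D(M) = 3 - (-8 + 15) = 3 - 1*7 = 3 - 7 = -4)
K(H) = 28
(J(171, 43) + D(-31))*(K(27 + 77) + 13863) = (43*171² - 4)*(28 + 13863) = (43*29241 - 4)*13891 = (1257363 - 4)*13891 = 1257359*13891 = 17465973869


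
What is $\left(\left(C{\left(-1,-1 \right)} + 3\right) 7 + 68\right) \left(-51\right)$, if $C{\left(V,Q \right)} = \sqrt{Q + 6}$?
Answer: $-4539 - 357 \sqrt{5} \approx -5337.3$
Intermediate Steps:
$C{\left(V,Q \right)} = \sqrt{6 + Q}$
$\left(\left(C{\left(-1,-1 \right)} + 3\right) 7 + 68\right) \left(-51\right) = \left(\left(\sqrt{6 - 1} + 3\right) 7 + 68\right) \left(-51\right) = \left(\left(\sqrt{5} + 3\right) 7 + 68\right) \left(-51\right) = \left(\left(3 + \sqrt{5}\right) 7 + 68\right) \left(-51\right) = \left(\left(21 + 7 \sqrt{5}\right) + 68\right) \left(-51\right) = \left(89 + 7 \sqrt{5}\right) \left(-51\right) = -4539 - 357 \sqrt{5}$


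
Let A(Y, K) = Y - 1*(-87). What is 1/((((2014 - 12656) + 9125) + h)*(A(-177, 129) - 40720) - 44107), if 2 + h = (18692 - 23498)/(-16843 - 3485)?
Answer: 22/1362605961 ≈ 1.6146e-8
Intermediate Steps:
A(Y, K) = 87 + Y (A(Y, K) = Y + 87 = 87 + Y)
h = -5975/3388 (h = -2 + (18692 - 23498)/(-16843 - 3485) = -2 - 4806/(-20328) = -2 - 4806*(-1/20328) = -2 + 801/3388 = -5975/3388 ≈ -1.7636)
1/((((2014 - 12656) + 9125) + h)*(A(-177, 129) - 40720) - 44107) = 1/((((2014 - 12656) + 9125) - 5975/3388)*((87 - 177) - 40720) - 44107) = 1/(((-10642 + 9125) - 5975/3388)*(-90 - 40720) - 44107) = 1/((-1517 - 5975/3388)*(-40810) - 44107) = 1/(-5145571/3388*(-40810) - 44107) = 1/(1363576315/22 - 44107) = 1/(1362605961/22) = 22/1362605961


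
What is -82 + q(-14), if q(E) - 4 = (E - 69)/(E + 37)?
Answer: -1877/23 ≈ -81.609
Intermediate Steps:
q(E) = 4 + (-69 + E)/(37 + E) (q(E) = 4 + (E - 69)/(E + 37) = 4 + (-69 + E)/(37 + E))
-82 + q(-14) = -82 + (79 + 5*(-14))/(37 - 14) = -82 + (79 - 70)/23 = -82 + (1/23)*9 = -82 + 9/23 = -1877/23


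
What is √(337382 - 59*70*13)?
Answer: 2*√70923 ≈ 532.63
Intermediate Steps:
√(337382 - 59*70*13) = √(337382 - 4130*13) = √(337382 - 53690) = √283692 = 2*√70923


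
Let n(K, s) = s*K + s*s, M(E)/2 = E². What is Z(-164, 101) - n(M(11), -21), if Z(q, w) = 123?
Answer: 4764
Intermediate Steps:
M(E) = 2*E²
n(K, s) = s² + K*s (n(K, s) = K*s + s² = s² + K*s)
Z(-164, 101) - n(M(11), -21) = 123 - (-21)*(2*11² - 21) = 123 - (-21)*(2*121 - 21) = 123 - (-21)*(242 - 21) = 123 - (-21)*221 = 123 - 1*(-4641) = 123 + 4641 = 4764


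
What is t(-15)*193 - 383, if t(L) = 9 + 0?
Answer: 1354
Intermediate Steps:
t(L) = 9
t(-15)*193 - 383 = 9*193 - 383 = 1737 - 383 = 1354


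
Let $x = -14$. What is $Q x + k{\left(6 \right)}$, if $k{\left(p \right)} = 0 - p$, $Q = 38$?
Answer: $-538$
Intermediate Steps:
$k{\left(p \right)} = - p$
$Q x + k{\left(6 \right)} = 38 \left(-14\right) - 6 = -532 - 6 = -538$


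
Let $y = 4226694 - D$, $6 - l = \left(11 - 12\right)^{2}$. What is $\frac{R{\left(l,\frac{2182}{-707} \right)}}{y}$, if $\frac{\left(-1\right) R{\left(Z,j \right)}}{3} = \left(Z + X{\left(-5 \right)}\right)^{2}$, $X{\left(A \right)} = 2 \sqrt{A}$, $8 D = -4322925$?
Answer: $- \frac{40}{12712159} - \frac{160 i \sqrt{5}}{12712159} \approx -3.1466 \cdot 10^{-6} - 2.8144 \cdot 10^{-5} i$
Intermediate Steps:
$D = - \frac{4322925}{8}$ ($D = \frac{1}{8} \left(-4322925\right) = - \frac{4322925}{8} \approx -5.4037 \cdot 10^{5}$)
$l = 5$ ($l = 6 - \left(11 - 12\right)^{2} = 6 - \left(-1\right)^{2} = 6 - 1 = 5$)
$y = \frac{38136477}{8}$ ($y = 4226694 - - \frac{4322925}{8} = 4226694 + \frac{4322925}{8} = \frac{38136477}{8} \approx 4.7671 \cdot 10^{6}$)
$R{\left(Z,j \right)} = - 3 \left(Z + 2 i \sqrt{5}\right)^{2}$ ($R{\left(Z,j \right)} = - 3 \left(Z + 2 \sqrt{-5}\right)^{2} = - 3 \left(Z + 2 i \sqrt{5}\right)^{2}$)
$\frac{R{\left(l,\frac{2182}{-707} \right)}}{y} = \frac{\left(-3\right) \left(5 + 2 i \sqrt{5}\right)^{2}}{\frac{38136477}{8}} = - 3 \left(5 + 2 i \sqrt{5}\right)^{2} \cdot \frac{8}{38136477} = - \frac{8 \left(5 + 2 i \sqrt{5}\right)^{2}}{12712159}$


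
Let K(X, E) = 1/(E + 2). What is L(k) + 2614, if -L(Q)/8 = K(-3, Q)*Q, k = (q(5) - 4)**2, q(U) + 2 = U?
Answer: 7834/3 ≈ 2611.3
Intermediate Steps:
K(X, E) = 1/(2 + E)
q(U) = -2 + U
k = 1 (k = ((-2 + 5) - 4)**2 = (3 - 4)**2 = (-1)**2 = 1)
L(Q) = -8*Q/(2 + Q)
L(k) + 2614 = -8*1/(2 + 1) + 2614 = -8*1/3 + 2614 = -8*1*1/3 + 2614 = -8/3 + 2614 = 7834/3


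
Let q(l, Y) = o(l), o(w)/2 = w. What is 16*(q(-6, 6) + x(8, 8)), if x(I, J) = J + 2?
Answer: -32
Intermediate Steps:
o(w) = 2*w
x(I, J) = 2 + J
q(l, Y) = 2*l
16*(q(-6, 6) + x(8, 8)) = 16*(2*(-6) + (2 + 8)) = 16*(-12 + 10) = 16*(-2) = -32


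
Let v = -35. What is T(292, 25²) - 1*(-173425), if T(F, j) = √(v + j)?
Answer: 173425 + √590 ≈ 1.7345e+5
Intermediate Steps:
T(F, j) = √(-35 + j)
T(292, 25²) - 1*(-173425) = √(-35 + 25²) - 1*(-173425) = √(-35 + 625) + 173425 = √590 + 173425 = 173425 + √590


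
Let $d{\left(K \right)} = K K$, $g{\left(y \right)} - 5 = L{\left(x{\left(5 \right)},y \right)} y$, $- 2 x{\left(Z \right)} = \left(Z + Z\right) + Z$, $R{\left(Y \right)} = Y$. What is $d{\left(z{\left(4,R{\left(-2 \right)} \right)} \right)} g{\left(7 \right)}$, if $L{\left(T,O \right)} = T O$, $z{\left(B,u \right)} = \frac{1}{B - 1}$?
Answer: $- \frac{725}{18} \approx -40.278$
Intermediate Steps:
$z{\left(B,u \right)} = \frac{1}{-1 + B}$
$x{\left(Z \right)} = - \frac{3 Z}{2}$ ($x{\left(Z \right)} = - \frac{\left(Z + Z\right) + Z}{2} = - \frac{2 Z + Z}{2} = - \frac{3 Z}{2}$)
$L{\left(T,O \right)} = O T$
$g{\left(y \right)} = 5 - \frac{15 y^{2}}{2}$ ($g{\left(y \right)} = 5 + y \left(\left(- \frac{3}{2}\right) 5\right) y = 5 + y \left(- \frac{15}{2}\right) y = 5 + - \frac{15 y}{2} y = 5 - \frac{15 y^{2}}{2}$)
$d{\left(K \right)} = K^{2}$
$d{\left(z{\left(4,R{\left(-2 \right)} \right)} \right)} g{\left(7 \right)} = \left(\frac{1}{-1 + 4}\right)^{2} \left(5 - \frac{15 \cdot 7^{2}}{2}\right) = \left(\frac{1}{3}\right)^{2} \left(5 - \frac{735}{2}\right) = \frac{5 - \frac{735}{2}}{9} = \frac{1}{9} \left(- \frac{725}{2}\right) = - \frac{725}{18}$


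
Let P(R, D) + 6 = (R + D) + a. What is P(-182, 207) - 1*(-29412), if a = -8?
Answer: 29423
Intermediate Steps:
P(R, D) = -14 + D + R (P(R, D) = -6 + ((R + D) - 8) = -6 + ((D + R) - 8) = -6 + (-8 + D + R) = -14 + D + R)
P(-182, 207) - 1*(-29412) = (-14 + 207 - 182) - 1*(-29412) = 11 + 29412 = 29423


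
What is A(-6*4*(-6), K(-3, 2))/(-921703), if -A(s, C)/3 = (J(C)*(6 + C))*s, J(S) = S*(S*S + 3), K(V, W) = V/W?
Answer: -15309/921703 ≈ -0.016609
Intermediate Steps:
J(S) = S*(3 + S²) (J(S) = S*(S² + 3) = S*(3 + S²))
A(s, C) = -3*C*s*(3 + C²)*(6 + C) (A(s, C) = -3*(C*(3 + C²))*(6 + C)*s = -3*C*(3 + C²)*(6 + C)*s = -3*C*s*(3 + C²)*(6 + C))
A(-6*4*(-6), K(-3, 2))/(-921703) = -3*(-3/2)*-6*4*(-6)*(3 + (-3/2)²)*(6 - 3/2)/(-921703) = -3*(-3*½)*(-24*(-6))*(3 + (-3*½)²)*(6 - 3*½)*(-1/921703) = -3*(-3/2)*144*(3 + (-3/2)²)*(6 - 3/2)*(-1/921703) = -3*(-3/2)*144*(3 + 9/4)*9/2*(-1/921703) = -3*(-3/2)*144*21/4*9/2*(-1/921703) = 15309*(-1/921703) = -15309/921703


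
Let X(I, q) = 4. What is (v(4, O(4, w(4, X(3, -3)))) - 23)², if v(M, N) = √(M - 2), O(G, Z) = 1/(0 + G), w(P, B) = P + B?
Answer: (23 - √2)² ≈ 465.95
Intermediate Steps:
w(P, B) = B + P
O(G, Z) = 1/G
v(M, N) = √(-2 + M)
(v(4, O(4, w(4, X(3, -3)))) - 23)² = (√(-2 + 4) - 23)² = (√2 - 23)² = (-23 + √2)²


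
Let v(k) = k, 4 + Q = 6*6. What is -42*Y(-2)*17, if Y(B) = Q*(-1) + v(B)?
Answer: 24276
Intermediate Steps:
Q = 32 (Q = -4 + 6*6 = -4 + 36 = 32)
Y(B) = -32 + B (Y(B) = 32*(-1) + B = -32 + B)
-42*Y(-2)*17 = -42*(-32 - 2)*17 = -42*(-34)*17 = 1428*17 = 24276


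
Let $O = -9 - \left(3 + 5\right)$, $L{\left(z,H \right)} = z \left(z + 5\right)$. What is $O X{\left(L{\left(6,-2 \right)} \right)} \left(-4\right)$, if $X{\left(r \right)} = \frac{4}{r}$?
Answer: $\frac{136}{33} \approx 4.1212$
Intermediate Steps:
$L{\left(z,H \right)} = z \left(5 + z\right)$
$O = -17$ ($O = -9 - 8 = -17$)
$O X{\left(L{\left(6,-2 \right)} \right)} \left(-4\right) = - 17 \frac{4}{6 \left(5 + 6\right)} \left(-4\right) = - 17 \frac{4}{6 \cdot 11} \left(-4\right) = - 17 \cdot \frac{4}{66} \left(-4\right) = - 17 \cdot 4 \cdot \frac{1}{66} \left(-4\right) = \left(-17\right) \frac{2}{33} \left(-4\right) = \left(- \frac{34}{33}\right) \left(-4\right) = \frac{136}{33}$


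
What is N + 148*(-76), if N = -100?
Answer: -11348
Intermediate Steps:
N + 148*(-76) = -100 + 148*(-76) = -100 - 11248 = -11348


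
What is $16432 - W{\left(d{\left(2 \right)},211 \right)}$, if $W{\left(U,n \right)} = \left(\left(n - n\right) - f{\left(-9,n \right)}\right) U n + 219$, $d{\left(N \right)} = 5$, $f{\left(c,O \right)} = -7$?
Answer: $8828$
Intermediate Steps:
$W{\left(U,n \right)} = 219 + 7 U n$ ($W{\left(U,n \right)} = \left(\left(n - n\right) - -7\right) U n + 219 = \left(0 + 7\right) U n + 219 = 7 U n + 219 = 219 + 7 U n$)
$16432 - W{\left(d{\left(2 \right)},211 \right)} = 16432 - \left(219 + 7 \cdot 5 \cdot 211\right) = 16432 - \left(219 + 7385\right) = 16432 - 7604 = 8828$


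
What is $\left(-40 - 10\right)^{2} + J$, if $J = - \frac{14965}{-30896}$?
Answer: $\frac{77254965}{30896} \approx 2500.5$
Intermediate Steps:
$J = \frac{14965}{30896}$ ($J = \left(-14965\right) \left(- \frac{1}{30896}\right) = \frac{14965}{30896} \approx 0.48437$)
$\left(-40 - 10\right)^{2} + J = \left(-40 - 10\right)^{2} + \frac{14965}{30896} = \left(-50\right)^{2} + \frac{14965}{30896} = 2500 + \frac{14965}{30896} = \frac{77254965}{30896}$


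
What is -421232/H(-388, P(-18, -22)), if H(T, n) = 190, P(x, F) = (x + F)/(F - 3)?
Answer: -210616/95 ≈ -2217.0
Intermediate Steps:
P(x, F) = (F + x)/(-3 + F)
-421232/H(-388, P(-18, -22)) = -421232/190 = -421232*1/190 = -210616/95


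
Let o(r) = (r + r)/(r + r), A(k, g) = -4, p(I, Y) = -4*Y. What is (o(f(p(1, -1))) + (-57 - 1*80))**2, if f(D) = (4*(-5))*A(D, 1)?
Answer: 18496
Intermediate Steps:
f(D) = 80 (f(D) = (4*(-5))*(-4) = -20*(-4) = 80)
o(r) = 1 (o(r) = (2*r)/((2*r)) = (2*r)*(1/(2*r)) = 1)
(o(f(p(1, -1))) + (-57 - 1*80))**2 = (1 + (-57 - 1*80))**2 = (1 + (-57 - 80))**2 = (1 - 137)**2 = (-136)**2 = 18496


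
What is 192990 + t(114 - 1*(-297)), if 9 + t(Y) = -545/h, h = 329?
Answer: 63490204/329 ≈ 1.9298e+5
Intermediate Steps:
t(Y) = -3506/329 (t(Y) = -9 - 545/329 = -3506/329)
192990 + t(114 - 1*(-297)) = 192990 - 3506/329 = 63490204/329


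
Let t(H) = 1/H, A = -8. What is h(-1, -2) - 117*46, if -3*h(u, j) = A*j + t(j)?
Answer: -32323/6 ≈ -5387.2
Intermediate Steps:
h(u, j) = -1/(3*j) + 8*j/3 (h(u, j) = -(-8*j + 1/j)/3 = -(1/j - 8*j)/3 = -1/(3*j) + 8*j/3)
h(-1, -2) - 117*46 = (⅓)*(-1 + 8*(-2)²)/(-2) - 117*46 = (⅓)*(-½)*(-1 + 8*4) - 5382 = (⅓)*(-½)*(-1 + 32) - 5382 = (⅓)*(-½)*31 - 5382 = -31/6 - 5382 = -32323/6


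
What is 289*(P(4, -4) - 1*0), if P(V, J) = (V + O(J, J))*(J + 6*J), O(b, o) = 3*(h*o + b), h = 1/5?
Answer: 420784/5 ≈ 84157.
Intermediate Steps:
h = ⅕ ≈ 0.20000
O(b, o) = 3*b + 3*o/5 (O(b, o) = 3*(o/5 + b) = 3*(b + o/5) = 3*b + 3*o/5)
P(V, J) = 7*J*(V + 18*J/5) (P(V, J) = (V + (3*J + 3*J/5))*(J + 6*J) = (V + 18*J/5)*(7*J) = 7*J*(V + 18*J/5))
289*(P(4, -4) - 1*0) = 289*((7/5)*(-4)*(5*4 + 18*(-4)) - 1*0) = 289*((7/5)*(-4)*(20 - 72) + 0) = 289*((7/5)*(-4)*(-52) + 0) = 289*(1456/5 + 0) = 289*(1456/5) = 420784/5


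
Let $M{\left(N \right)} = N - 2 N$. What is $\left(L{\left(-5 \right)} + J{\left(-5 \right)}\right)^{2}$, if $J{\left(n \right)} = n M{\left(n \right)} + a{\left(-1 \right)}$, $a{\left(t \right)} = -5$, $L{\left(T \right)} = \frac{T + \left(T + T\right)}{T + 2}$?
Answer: $625$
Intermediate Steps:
$M{\left(N \right)} = - N$
$L{\left(T \right)} = \frac{3 T}{2 + T}$ ($L{\left(T \right)} = \frac{T + 2 T}{2 + T} = \frac{3 T}{2 + T}$)
$J{\left(n \right)} = -5 - n^{2}$ ($J{\left(n \right)} = n \left(- n\right) - 5 = - n^{2} - 5 = -5 - n^{2}$)
$\left(L{\left(-5 \right)} + J{\left(-5 \right)}\right)^{2} = \left(3 \left(-5\right) \frac{1}{2 - 5} - 30\right)^{2} = \left(3 \left(-5\right) \frac{1}{-3} - 30\right)^{2} = \left(3 \left(-5\right) \left(- \frac{1}{3}\right) - 30\right)^{2} = \left(5 - 30\right)^{2} = \left(-25\right)^{2} = 625$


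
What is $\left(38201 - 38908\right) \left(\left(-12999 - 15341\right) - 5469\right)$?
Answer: $23902963$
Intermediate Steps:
$\left(38201 - 38908\right) \left(\left(-12999 - 15341\right) - 5469\right) = - 707 \left(-28340 - 5469\right) = \left(-707\right) \left(-33809\right) = 23902963$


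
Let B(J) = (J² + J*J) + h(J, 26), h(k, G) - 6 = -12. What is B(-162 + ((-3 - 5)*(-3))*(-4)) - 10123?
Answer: 122999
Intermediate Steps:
h(k, G) = -6 (h(k, G) = 6 - 12 = -6)
B(J) = -6 + 2*J² (B(J) = (J² + J*J) - 6 = (J² + J²) - 6 = 2*J² - 6 = -6 + 2*J²)
B(-162 + ((-3 - 5)*(-3))*(-4)) - 10123 = (-6 + 2*(-162 + ((-3 - 5)*(-3))*(-4))²) - 10123 = (-6 + 2*(-162 - 8*(-3)*(-4))²) - 10123 = (-6 + 2*(-162 + 24*(-4))²) - 10123 = (-6 + 2*(-162 - 96)²) - 10123 = (-6 + 2*(-258)²) - 10123 = (-6 + 2*66564) - 10123 = (-6 + 133128) - 10123 = 133122 - 10123 = 122999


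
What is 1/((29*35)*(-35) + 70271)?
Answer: 1/34746 ≈ 2.8780e-5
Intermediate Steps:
1/((29*35)*(-35) + 70271) = 1/(1015*(-35) + 70271) = 1/(-35525 + 70271) = 1/34746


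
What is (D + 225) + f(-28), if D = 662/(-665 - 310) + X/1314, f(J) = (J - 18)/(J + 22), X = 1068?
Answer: 16569574/71175 ≈ 232.80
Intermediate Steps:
f(J) = (-18 + J)/(22 + J)
D = 9524/71175 (D = 662/(-665 - 310) + 1068/1314 = 662/(-975) + 1068*(1/1314) = 662*(-1/975) + 178/219 = -662/975 + 178/219 = 9524/71175 ≈ 0.13381)
(D + 225) + f(-28) = (9524/71175 + 225) + (-18 - 28)/(22 - 28) = 16023899/71175 - 46/(-6) = 16023899/71175 - ⅙*(-46) = 16023899/71175 + 23/3 = 16569574/71175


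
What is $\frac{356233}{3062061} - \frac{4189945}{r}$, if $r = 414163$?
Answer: $- \frac{12682328648666}{1268192369943} \approx -10.0$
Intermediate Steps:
$\frac{356233}{3062061} - \frac{4189945}{r} = \frac{356233}{3062061} - \frac{4189945}{414163} = - \frac{12682328648666}{1268192369943}$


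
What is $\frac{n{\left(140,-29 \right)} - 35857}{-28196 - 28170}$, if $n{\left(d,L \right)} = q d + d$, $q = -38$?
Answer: $\frac{41037}{56366} \approx 0.72805$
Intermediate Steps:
$n{\left(d,L \right)} = - 37 d$ ($n{\left(d,L \right)} = - 38 d + d = - 37 d$)
$\frac{n{\left(140,-29 \right)} - 35857}{-28196 - 28170} = \frac{\left(-37\right) 140 - 35857}{-28196 - 28170} = \frac{-5180 - 35857}{-56366} = \left(-41037\right) \left(- \frac{1}{56366}\right) = \frac{41037}{56366}$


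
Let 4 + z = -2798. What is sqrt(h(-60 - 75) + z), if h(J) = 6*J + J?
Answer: I*sqrt(3747) ≈ 61.213*I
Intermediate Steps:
z = -2802 (z = -4 - 2798 = -2802)
h(J) = 7*J
sqrt(h(-60 - 75) + z) = sqrt(7*(-60 - 75) - 2802) = sqrt(7*(-135) - 2802) = sqrt(-945 - 2802) = sqrt(-3747) = I*sqrt(3747)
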